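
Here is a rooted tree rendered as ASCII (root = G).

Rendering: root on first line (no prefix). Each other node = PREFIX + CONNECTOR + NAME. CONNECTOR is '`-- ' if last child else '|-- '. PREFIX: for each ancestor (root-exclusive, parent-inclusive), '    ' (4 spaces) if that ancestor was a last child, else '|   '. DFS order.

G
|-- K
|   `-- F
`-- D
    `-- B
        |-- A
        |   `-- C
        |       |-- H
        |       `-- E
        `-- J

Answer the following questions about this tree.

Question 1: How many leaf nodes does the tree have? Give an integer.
Leaves (nodes with no children): E, F, H, J

Answer: 4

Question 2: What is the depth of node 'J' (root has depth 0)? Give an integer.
Answer: 3

Derivation:
Path from root to J: G -> D -> B -> J
Depth = number of edges = 3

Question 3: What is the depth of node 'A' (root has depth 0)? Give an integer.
Path from root to A: G -> D -> B -> A
Depth = number of edges = 3

Answer: 3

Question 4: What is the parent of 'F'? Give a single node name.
Answer: K

Derivation:
Scan adjacency: F appears as child of K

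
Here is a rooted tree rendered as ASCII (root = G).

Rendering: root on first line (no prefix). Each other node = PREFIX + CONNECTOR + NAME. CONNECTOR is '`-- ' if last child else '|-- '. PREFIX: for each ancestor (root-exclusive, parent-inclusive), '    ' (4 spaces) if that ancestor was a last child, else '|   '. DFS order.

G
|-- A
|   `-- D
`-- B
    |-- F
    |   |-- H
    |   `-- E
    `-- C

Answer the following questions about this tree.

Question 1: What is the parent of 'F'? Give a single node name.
Scan adjacency: F appears as child of B

Answer: B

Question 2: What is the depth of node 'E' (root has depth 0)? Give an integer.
Answer: 3

Derivation:
Path from root to E: G -> B -> F -> E
Depth = number of edges = 3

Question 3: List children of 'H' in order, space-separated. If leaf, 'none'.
Answer: none

Derivation:
Node H's children (from adjacency): (leaf)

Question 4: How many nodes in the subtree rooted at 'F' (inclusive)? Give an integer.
Answer: 3

Derivation:
Subtree rooted at F contains: E, F, H
Count = 3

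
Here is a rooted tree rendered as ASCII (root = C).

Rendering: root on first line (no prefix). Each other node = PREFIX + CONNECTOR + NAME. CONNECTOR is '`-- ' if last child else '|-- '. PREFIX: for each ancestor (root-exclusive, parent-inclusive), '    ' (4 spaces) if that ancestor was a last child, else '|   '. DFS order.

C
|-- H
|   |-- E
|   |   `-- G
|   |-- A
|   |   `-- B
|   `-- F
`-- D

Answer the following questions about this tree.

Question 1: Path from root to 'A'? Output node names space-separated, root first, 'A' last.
Answer: C H A

Derivation:
Walk down from root: C -> H -> A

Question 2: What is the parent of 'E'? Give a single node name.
Scan adjacency: E appears as child of H

Answer: H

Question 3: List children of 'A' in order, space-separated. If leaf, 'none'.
Answer: B

Derivation:
Node A's children (from adjacency): B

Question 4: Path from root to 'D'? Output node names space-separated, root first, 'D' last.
Walk down from root: C -> D

Answer: C D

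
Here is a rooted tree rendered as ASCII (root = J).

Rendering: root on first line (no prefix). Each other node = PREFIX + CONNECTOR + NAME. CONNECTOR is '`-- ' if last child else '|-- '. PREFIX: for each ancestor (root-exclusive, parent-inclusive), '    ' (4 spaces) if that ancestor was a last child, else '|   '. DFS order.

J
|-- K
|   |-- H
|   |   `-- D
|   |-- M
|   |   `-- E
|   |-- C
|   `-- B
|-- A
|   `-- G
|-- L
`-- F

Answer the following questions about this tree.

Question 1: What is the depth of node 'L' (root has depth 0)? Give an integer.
Answer: 1

Derivation:
Path from root to L: J -> L
Depth = number of edges = 1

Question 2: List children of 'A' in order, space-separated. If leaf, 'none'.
Answer: G

Derivation:
Node A's children (from adjacency): G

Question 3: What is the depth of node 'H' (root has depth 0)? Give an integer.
Path from root to H: J -> K -> H
Depth = number of edges = 2

Answer: 2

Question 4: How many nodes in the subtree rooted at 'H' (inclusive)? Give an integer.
Answer: 2

Derivation:
Subtree rooted at H contains: D, H
Count = 2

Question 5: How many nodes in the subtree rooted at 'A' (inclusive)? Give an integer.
Answer: 2

Derivation:
Subtree rooted at A contains: A, G
Count = 2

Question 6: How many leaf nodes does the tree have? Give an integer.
Answer: 7

Derivation:
Leaves (nodes with no children): B, C, D, E, F, G, L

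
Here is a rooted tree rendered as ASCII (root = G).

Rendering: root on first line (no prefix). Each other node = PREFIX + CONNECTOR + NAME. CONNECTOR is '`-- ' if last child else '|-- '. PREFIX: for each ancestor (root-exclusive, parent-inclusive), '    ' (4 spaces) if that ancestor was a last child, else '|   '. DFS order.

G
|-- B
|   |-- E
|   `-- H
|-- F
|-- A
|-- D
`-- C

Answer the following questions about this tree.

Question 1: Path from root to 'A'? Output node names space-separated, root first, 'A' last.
Walk down from root: G -> A

Answer: G A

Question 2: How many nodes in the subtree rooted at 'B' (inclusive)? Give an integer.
Subtree rooted at B contains: B, E, H
Count = 3

Answer: 3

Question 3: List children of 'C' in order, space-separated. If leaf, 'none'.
Answer: none

Derivation:
Node C's children (from adjacency): (leaf)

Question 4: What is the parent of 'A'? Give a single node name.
Scan adjacency: A appears as child of G

Answer: G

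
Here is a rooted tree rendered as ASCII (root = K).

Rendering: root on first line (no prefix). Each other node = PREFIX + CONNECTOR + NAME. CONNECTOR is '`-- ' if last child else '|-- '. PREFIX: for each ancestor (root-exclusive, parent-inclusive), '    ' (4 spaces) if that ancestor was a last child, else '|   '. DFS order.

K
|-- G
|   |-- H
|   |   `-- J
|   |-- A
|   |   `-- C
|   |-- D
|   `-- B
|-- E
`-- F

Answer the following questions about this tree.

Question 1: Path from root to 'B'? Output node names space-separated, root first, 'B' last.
Answer: K G B

Derivation:
Walk down from root: K -> G -> B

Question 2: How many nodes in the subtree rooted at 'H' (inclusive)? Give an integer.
Subtree rooted at H contains: H, J
Count = 2

Answer: 2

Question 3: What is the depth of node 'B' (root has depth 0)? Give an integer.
Answer: 2

Derivation:
Path from root to B: K -> G -> B
Depth = number of edges = 2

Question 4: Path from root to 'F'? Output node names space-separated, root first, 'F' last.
Answer: K F

Derivation:
Walk down from root: K -> F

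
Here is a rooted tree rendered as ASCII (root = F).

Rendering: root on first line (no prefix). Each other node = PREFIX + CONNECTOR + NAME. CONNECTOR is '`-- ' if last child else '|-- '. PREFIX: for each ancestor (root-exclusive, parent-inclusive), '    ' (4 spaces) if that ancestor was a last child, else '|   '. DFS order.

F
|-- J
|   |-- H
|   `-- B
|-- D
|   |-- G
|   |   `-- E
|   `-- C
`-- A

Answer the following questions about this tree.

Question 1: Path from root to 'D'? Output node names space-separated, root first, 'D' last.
Walk down from root: F -> D

Answer: F D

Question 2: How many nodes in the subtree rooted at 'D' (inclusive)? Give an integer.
Answer: 4

Derivation:
Subtree rooted at D contains: C, D, E, G
Count = 4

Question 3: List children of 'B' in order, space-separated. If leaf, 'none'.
Answer: none

Derivation:
Node B's children (from adjacency): (leaf)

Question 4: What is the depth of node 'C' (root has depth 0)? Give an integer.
Answer: 2

Derivation:
Path from root to C: F -> D -> C
Depth = number of edges = 2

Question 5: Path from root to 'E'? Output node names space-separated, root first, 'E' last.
Walk down from root: F -> D -> G -> E

Answer: F D G E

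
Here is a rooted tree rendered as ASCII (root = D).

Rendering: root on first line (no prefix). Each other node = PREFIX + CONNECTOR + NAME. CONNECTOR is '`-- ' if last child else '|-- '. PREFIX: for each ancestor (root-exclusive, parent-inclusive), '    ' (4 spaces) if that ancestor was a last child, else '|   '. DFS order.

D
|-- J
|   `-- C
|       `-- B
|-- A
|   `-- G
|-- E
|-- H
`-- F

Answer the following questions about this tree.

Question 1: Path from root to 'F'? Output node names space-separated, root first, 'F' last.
Answer: D F

Derivation:
Walk down from root: D -> F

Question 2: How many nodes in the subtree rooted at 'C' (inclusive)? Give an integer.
Subtree rooted at C contains: B, C
Count = 2

Answer: 2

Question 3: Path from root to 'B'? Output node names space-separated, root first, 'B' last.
Answer: D J C B

Derivation:
Walk down from root: D -> J -> C -> B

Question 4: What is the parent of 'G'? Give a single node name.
Answer: A

Derivation:
Scan adjacency: G appears as child of A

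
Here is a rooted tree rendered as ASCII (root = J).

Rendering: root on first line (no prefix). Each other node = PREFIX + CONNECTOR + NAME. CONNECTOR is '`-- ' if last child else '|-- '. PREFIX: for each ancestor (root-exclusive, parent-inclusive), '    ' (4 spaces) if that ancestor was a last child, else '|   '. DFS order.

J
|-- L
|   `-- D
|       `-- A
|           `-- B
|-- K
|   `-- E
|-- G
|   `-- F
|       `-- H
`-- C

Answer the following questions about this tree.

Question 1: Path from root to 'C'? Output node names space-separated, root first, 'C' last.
Walk down from root: J -> C

Answer: J C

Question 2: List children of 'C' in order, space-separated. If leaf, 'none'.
Node C's children (from adjacency): (leaf)

Answer: none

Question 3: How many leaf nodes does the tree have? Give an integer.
Leaves (nodes with no children): B, C, E, H

Answer: 4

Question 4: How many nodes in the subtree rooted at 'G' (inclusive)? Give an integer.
Subtree rooted at G contains: F, G, H
Count = 3

Answer: 3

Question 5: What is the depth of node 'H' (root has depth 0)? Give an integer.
Path from root to H: J -> G -> F -> H
Depth = number of edges = 3

Answer: 3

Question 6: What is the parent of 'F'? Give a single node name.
Scan adjacency: F appears as child of G

Answer: G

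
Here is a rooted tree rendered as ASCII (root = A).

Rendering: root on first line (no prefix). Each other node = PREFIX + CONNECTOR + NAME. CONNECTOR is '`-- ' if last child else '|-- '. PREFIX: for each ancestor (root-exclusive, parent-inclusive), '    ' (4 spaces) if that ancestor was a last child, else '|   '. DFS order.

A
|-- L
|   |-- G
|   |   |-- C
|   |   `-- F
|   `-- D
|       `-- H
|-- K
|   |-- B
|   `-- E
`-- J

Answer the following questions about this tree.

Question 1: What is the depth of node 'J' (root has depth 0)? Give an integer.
Path from root to J: A -> J
Depth = number of edges = 1

Answer: 1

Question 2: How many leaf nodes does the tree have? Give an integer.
Answer: 6

Derivation:
Leaves (nodes with no children): B, C, E, F, H, J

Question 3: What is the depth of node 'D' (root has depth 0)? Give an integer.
Path from root to D: A -> L -> D
Depth = number of edges = 2

Answer: 2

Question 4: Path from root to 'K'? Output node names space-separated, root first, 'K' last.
Walk down from root: A -> K

Answer: A K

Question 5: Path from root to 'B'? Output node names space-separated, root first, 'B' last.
Walk down from root: A -> K -> B

Answer: A K B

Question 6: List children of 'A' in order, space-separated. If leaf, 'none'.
Answer: L K J

Derivation:
Node A's children (from adjacency): L, K, J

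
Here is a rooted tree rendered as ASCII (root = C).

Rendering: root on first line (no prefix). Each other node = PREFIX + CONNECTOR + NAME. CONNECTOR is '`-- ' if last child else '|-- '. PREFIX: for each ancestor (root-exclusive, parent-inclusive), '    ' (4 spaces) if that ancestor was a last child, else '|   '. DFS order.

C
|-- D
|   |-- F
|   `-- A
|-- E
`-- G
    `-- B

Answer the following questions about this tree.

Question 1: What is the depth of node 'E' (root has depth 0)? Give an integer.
Answer: 1

Derivation:
Path from root to E: C -> E
Depth = number of edges = 1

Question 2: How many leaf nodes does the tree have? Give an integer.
Leaves (nodes with no children): A, B, E, F

Answer: 4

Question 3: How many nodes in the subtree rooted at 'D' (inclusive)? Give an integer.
Answer: 3

Derivation:
Subtree rooted at D contains: A, D, F
Count = 3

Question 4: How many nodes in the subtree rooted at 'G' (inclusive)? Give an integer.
Subtree rooted at G contains: B, G
Count = 2

Answer: 2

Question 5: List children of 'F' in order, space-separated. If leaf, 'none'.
Node F's children (from adjacency): (leaf)

Answer: none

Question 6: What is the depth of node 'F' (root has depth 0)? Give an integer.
Path from root to F: C -> D -> F
Depth = number of edges = 2

Answer: 2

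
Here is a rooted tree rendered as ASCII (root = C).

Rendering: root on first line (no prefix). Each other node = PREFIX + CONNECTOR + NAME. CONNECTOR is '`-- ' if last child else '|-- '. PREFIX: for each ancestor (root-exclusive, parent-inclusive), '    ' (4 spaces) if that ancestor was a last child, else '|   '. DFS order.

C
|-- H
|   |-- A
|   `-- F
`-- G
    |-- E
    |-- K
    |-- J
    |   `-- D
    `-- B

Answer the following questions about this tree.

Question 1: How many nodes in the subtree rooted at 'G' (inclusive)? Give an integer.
Answer: 6

Derivation:
Subtree rooted at G contains: B, D, E, G, J, K
Count = 6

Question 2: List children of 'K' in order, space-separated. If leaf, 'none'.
Answer: none

Derivation:
Node K's children (from adjacency): (leaf)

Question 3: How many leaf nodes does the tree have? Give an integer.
Answer: 6

Derivation:
Leaves (nodes with no children): A, B, D, E, F, K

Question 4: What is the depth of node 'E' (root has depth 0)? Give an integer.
Path from root to E: C -> G -> E
Depth = number of edges = 2

Answer: 2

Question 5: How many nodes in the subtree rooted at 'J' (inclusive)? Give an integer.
Answer: 2

Derivation:
Subtree rooted at J contains: D, J
Count = 2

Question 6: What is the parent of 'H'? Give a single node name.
Answer: C

Derivation:
Scan adjacency: H appears as child of C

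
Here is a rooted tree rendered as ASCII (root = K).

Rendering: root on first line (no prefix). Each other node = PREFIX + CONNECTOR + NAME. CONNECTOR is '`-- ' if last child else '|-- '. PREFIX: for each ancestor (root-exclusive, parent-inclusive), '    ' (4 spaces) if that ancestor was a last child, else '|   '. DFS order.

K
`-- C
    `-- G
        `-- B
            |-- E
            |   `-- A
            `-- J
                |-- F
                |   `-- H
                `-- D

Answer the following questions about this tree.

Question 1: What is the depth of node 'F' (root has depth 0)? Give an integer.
Answer: 5

Derivation:
Path from root to F: K -> C -> G -> B -> J -> F
Depth = number of edges = 5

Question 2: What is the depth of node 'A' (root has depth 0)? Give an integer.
Answer: 5

Derivation:
Path from root to A: K -> C -> G -> B -> E -> A
Depth = number of edges = 5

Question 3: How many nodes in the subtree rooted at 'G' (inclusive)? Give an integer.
Subtree rooted at G contains: A, B, D, E, F, G, H, J
Count = 8

Answer: 8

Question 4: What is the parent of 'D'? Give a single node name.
Scan adjacency: D appears as child of J

Answer: J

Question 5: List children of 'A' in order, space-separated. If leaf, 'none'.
Answer: none

Derivation:
Node A's children (from adjacency): (leaf)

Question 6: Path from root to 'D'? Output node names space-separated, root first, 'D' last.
Walk down from root: K -> C -> G -> B -> J -> D

Answer: K C G B J D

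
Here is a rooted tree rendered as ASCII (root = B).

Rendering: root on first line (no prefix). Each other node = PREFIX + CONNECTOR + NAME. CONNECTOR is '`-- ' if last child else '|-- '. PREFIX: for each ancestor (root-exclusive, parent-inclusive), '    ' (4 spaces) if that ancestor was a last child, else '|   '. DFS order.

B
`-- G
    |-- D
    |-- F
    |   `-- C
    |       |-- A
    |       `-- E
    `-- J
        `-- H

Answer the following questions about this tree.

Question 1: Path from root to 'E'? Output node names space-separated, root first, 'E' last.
Walk down from root: B -> G -> F -> C -> E

Answer: B G F C E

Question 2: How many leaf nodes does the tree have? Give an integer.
Answer: 4

Derivation:
Leaves (nodes with no children): A, D, E, H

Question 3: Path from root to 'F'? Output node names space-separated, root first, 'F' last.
Answer: B G F

Derivation:
Walk down from root: B -> G -> F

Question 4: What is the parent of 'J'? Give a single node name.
Scan adjacency: J appears as child of G

Answer: G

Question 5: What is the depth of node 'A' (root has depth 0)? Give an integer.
Path from root to A: B -> G -> F -> C -> A
Depth = number of edges = 4

Answer: 4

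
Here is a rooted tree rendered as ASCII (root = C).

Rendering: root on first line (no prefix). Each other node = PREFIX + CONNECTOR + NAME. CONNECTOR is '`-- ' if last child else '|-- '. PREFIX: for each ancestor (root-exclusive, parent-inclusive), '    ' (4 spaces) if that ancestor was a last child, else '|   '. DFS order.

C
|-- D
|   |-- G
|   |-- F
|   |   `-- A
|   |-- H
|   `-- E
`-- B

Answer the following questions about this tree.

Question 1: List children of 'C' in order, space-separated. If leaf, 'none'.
Answer: D B

Derivation:
Node C's children (from adjacency): D, B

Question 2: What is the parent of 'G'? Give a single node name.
Scan adjacency: G appears as child of D

Answer: D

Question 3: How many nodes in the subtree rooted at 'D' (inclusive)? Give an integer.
Subtree rooted at D contains: A, D, E, F, G, H
Count = 6

Answer: 6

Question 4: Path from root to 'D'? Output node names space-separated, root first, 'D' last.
Answer: C D

Derivation:
Walk down from root: C -> D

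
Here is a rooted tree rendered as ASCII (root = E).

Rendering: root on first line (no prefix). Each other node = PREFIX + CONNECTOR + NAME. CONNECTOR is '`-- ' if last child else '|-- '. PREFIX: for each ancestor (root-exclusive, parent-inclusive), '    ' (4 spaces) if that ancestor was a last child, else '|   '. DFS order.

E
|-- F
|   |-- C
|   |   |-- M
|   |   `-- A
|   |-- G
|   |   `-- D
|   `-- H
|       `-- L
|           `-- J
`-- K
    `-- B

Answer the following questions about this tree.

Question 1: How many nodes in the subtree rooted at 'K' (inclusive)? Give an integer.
Subtree rooted at K contains: B, K
Count = 2

Answer: 2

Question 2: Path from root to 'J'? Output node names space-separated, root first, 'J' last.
Walk down from root: E -> F -> H -> L -> J

Answer: E F H L J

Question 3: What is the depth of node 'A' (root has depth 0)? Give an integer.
Answer: 3

Derivation:
Path from root to A: E -> F -> C -> A
Depth = number of edges = 3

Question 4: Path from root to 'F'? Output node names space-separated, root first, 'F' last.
Walk down from root: E -> F

Answer: E F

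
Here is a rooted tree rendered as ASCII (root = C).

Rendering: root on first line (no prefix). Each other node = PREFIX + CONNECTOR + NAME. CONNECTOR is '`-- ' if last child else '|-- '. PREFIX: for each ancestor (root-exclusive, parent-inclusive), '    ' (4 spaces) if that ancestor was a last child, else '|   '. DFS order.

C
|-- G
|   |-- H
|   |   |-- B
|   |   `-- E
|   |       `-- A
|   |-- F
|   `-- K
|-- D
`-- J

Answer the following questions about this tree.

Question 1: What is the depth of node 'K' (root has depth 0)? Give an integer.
Path from root to K: C -> G -> K
Depth = number of edges = 2

Answer: 2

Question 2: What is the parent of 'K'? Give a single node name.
Answer: G

Derivation:
Scan adjacency: K appears as child of G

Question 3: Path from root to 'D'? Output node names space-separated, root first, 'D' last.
Answer: C D

Derivation:
Walk down from root: C -> D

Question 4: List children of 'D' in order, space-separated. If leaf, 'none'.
Answer: none

Derivation:
Node D's children (from adjacency): (leaf)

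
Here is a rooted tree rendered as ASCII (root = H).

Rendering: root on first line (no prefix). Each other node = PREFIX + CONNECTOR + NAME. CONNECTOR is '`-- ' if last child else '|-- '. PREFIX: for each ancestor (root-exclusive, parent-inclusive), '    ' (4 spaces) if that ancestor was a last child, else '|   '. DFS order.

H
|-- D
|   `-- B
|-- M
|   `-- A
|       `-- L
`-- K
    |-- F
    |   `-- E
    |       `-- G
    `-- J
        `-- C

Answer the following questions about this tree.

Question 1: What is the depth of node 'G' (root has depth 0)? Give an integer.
Answer: 4

Derivation:
Path from root to G: H -> K -> F -> E -> G
Depth = number of edges = 4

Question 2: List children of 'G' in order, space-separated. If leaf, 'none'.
Answer: none

Derivation:
Node G's children (from adjacency): (leaf)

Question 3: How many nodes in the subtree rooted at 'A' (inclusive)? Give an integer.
Answer: 2

Derivation:
Subtree rooted at A contains: A, L
Count = 2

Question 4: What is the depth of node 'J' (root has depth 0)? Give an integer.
Answer: 2

Derivation:
Path from root to J: H -> K -> J
Depth = number of edges = 2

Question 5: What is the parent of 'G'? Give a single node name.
Answer: E

Derivation:
Scan adjacency: G appears as child of E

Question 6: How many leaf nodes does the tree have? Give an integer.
Answer: 4

Derivation:
Leaves (nodes with no children): B, C, G, L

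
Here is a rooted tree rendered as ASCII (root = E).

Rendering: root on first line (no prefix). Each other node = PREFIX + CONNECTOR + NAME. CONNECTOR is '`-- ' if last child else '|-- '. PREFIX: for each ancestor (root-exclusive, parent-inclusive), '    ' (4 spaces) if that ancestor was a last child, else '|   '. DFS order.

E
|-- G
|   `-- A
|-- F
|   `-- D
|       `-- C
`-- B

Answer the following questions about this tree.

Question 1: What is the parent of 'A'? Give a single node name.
Answer: G

Derivation:
Scan adjacency: A appears as child of G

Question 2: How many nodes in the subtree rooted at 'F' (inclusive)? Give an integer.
Subtree rooted at F contains: C, D, F
Count = 3

Answer: 3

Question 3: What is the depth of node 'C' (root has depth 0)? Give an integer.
Path from root to C: E -> F -> D -> C
Depth = number of edges = 3

Answer: 3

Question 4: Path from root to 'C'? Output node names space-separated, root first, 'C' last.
Walk down from root: E -> F -> D -> C

Answer: E F D C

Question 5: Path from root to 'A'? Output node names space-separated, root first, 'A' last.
Answer: E G A

Derivation:
Walk down from root: E -> G -> A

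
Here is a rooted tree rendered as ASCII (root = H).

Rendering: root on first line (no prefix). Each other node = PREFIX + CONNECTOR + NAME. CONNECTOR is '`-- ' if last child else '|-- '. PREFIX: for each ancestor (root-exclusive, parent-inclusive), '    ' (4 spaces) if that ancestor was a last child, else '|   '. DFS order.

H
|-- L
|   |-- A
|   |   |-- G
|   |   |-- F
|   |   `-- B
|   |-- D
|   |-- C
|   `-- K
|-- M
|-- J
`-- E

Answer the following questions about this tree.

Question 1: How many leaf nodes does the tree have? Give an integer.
Answer: 9

Derivation:
Leaves (nodes with no children): B, C, D, E, F, G, J, K, M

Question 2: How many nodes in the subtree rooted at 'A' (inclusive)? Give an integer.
Subtree rooted at A contains: A, B, F, G
Count = 4

Answer: 4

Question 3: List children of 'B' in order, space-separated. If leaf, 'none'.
Node B's children (from adjacency): (leaf)

Answer: none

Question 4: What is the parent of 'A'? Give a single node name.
Answer: L

Derivation:
Scan adjacency: A appears as child of L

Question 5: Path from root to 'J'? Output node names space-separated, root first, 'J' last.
Walk down from root: H -> J

Answer: H J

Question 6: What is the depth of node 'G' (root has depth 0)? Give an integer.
Path from root to G: H -> L -> A -> G
Depth = number of edges = 3

Answer: 3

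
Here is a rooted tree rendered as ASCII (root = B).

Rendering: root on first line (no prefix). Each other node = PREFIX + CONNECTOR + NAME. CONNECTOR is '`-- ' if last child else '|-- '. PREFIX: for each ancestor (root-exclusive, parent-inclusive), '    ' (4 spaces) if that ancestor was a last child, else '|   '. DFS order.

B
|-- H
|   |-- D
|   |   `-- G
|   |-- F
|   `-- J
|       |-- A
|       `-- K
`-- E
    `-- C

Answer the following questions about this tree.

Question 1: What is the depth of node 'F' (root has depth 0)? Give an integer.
Answer: 2

Derivation:
Path from root to F: B -> H -> F
Depth = number of edges = 2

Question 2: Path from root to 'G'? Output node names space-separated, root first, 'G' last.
Answer: B H D G

Derivation:
Walk down from root: B -> H -> D -> G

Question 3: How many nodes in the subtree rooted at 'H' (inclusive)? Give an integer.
Subtree rooted at H contains: A, D, F, G, H, J, K
Count = 7

Answer: 7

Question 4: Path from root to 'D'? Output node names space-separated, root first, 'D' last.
Walk down from root: B -> H -> D

Answer: B H D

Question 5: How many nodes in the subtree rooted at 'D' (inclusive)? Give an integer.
Subtree rooted at D contains: D, G
Count = 2

Answer: 2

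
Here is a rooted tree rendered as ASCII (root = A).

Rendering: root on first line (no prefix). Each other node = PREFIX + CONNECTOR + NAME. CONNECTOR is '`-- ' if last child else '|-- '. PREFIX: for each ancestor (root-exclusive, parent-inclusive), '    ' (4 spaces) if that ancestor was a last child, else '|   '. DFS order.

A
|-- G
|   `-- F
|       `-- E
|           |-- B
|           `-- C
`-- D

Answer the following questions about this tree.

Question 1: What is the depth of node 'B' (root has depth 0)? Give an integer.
Path from root to B: A -> G -> F -> E -> B
Depth = number of edges = 4

Answer: 4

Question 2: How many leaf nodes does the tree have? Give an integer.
Leaves (nodes with no children): B, C, D

Answer: 3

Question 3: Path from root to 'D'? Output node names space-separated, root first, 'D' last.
Answer: A D

Derivation:
Walk down from root: A -> D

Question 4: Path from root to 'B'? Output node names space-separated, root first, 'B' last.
Walk down from root: A -> G -> F -> E -> B

Answer: A G F E B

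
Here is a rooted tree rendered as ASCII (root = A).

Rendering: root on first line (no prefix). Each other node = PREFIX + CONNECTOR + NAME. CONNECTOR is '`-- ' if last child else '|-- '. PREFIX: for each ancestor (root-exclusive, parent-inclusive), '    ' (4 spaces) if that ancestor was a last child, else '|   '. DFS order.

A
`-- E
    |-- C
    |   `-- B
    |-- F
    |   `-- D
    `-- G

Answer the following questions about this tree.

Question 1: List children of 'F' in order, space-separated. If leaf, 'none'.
Node F's children (from adjacency): D

Answer: D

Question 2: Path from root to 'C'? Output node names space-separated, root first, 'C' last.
Walk down from root: A -> E -> C

Answer: A E C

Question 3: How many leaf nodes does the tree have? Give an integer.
Answer: 3

Derivation:
Leaves (nodes with no children): B, D, G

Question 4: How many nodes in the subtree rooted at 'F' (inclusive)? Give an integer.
Answer: 2

Derivation:
Subtree rooted at F contains: D, F
Count = 2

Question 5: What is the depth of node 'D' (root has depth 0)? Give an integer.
Answer: 3

Derivation:
Path from root to D: A -> E -> F -> D
Depth = number of edges = 3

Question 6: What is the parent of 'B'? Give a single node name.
Scan adjacency: B appears as child of C

Answer: C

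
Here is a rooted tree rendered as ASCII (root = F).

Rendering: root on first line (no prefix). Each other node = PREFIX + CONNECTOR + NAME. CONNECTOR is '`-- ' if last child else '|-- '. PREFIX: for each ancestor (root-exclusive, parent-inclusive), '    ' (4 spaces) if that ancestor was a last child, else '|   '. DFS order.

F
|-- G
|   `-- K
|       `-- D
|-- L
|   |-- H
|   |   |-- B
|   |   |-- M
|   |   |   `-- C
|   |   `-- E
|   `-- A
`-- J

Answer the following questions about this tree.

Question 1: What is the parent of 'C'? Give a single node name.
Scan adjacency: C appears as child of M

Answer: M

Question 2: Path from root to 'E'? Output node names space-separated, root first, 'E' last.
Walk down from root: F -> L -> H -> E

Answer: F L H E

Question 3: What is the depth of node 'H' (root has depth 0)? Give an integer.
Answer: 2

Derivation:
Path from root to H: F -> L -> H
Depth = number of edges = 2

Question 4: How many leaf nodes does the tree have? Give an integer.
Leaves (nodes with no children): A, B, C, D, E, J

Answer: 6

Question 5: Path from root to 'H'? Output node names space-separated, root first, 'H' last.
Answer: F L H

Derivation:
Walk down from root: F -> L -> H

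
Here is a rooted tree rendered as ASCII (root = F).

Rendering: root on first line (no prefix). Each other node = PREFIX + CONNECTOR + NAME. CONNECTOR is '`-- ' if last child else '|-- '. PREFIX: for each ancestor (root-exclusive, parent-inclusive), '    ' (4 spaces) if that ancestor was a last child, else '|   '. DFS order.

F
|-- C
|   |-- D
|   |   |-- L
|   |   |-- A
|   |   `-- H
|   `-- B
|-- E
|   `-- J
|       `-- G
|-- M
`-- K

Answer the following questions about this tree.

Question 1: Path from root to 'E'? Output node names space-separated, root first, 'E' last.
Answer: F E

Derivation:
Walk down from root: F -> E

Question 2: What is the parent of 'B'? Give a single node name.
Scan adjacency: B appears as child of C

Answer: C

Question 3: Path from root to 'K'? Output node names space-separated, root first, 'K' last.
Answer: F K

Derivation:
Walk down from root: F -> K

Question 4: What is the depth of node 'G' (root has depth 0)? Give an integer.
Path from root to G: F -> E -> J -> G
Depth = number of edges = 3

Answer: 3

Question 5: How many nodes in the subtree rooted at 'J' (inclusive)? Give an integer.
Subtree rooted at J contains: G, J
Count = 2

Answer: 2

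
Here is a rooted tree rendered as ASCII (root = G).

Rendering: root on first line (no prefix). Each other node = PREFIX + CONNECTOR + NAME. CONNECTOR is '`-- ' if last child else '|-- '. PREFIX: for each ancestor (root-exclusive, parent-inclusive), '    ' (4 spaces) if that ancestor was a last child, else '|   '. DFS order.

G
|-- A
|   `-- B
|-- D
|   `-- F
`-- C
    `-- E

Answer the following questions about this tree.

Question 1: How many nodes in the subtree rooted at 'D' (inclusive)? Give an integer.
Subtree rooted at D contains: D, F
Count = 2

Answer: 2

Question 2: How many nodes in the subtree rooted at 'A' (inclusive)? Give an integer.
Answer: 2

Derivation:
Subtree rooted at A contains: A, B
Count = 2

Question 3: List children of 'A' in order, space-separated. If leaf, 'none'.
Answer: B

Derivation:
Node A's children (from adjacency): B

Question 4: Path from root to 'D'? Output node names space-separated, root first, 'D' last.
Walk down from root: G -> D

Answer: G D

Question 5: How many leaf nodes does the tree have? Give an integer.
Leaves (nodes with no children): B, E, F

Answer: 3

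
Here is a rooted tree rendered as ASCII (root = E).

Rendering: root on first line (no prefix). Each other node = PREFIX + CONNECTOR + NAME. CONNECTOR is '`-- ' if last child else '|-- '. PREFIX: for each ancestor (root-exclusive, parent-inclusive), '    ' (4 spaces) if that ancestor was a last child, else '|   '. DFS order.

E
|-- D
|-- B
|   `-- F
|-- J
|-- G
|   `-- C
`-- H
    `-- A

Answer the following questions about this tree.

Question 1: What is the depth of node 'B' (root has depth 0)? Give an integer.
Path from root to B: E -> B
Depth = number of edges = 1

Answer: 1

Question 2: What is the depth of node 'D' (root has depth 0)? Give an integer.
Answer: 1

Derivation:
Path from root to D: E -> D
Depth = number of edges = 1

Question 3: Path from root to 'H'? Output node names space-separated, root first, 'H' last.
Answer: E H

Derivation:
Walk down from root: E -> H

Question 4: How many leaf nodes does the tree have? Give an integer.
Leaves (nodes with no children): A, C, D, F, J

Answer: 5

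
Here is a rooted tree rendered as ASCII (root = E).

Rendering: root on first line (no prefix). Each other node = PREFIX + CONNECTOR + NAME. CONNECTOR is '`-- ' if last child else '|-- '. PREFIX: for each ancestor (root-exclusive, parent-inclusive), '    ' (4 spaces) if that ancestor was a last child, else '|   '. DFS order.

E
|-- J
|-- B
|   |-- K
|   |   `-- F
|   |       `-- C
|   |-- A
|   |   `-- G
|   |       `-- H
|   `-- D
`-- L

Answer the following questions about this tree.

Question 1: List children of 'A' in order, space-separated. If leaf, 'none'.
Node A's children (from adjacency): G

Answer: G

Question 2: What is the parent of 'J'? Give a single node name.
Scan adjacency: J appears as child of E

Answer: E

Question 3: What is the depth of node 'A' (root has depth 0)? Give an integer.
Path from root to A: E -> B -> A
Depth = number of edges = 2

Answer: 2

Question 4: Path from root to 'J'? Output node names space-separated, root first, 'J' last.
Answer: E J

Derivation:
Walk down from root: E -> J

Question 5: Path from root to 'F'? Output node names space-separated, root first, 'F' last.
Answer: E B K F

Derivation:
Walk down from root: E -> B -> K -> F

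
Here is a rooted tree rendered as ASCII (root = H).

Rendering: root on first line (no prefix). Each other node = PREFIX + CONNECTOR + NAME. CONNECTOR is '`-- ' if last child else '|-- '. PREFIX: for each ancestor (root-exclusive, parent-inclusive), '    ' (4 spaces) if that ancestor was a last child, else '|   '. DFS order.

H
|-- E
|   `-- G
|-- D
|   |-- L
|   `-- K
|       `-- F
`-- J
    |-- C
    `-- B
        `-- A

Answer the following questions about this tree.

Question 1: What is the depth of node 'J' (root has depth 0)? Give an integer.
Answer: 1

Derivation:
Path from root to J: H -> J
Depth = number of edges = 1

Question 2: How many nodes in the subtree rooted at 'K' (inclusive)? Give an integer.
Answer: 2

Derivation:
Subtree rooted at K contains: F, K
Count = 2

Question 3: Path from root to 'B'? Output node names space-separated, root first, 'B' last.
Answer: H J B

Derivation:
Walk down from root: H -> J -> B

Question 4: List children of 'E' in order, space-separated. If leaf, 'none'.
Answer: G

Derivation:
Node E's children (from adjacency): G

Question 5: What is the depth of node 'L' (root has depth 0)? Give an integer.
Path from root to L: H -> D -> L
Depth = number of edges = 2

Answer: 2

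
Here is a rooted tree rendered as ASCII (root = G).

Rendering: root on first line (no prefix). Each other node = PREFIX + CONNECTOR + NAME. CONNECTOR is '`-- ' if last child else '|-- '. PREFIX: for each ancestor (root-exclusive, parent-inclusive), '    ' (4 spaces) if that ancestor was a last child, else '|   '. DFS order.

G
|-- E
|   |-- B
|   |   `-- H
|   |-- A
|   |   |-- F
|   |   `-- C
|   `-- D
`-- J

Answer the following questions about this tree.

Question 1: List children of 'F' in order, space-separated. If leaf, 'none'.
Answer: none

Derivation:
Node F's children (from adjacency): (leaf)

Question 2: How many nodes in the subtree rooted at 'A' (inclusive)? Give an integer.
Subtree rooted at A contains: A, C, F
Count = 3

Answer: 3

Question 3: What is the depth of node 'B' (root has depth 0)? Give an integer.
Answer: 2

Derivation:
Path from root to B: G -> E -> B
Depth = number of edges = 2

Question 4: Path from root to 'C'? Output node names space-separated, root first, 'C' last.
Walk down from root: G -> E -> A -> C

Answer: G E A C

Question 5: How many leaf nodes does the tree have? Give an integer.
Leaves (nodes with no children): C, D, F, H, J

Answer: 5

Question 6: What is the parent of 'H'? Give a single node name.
Answer: B

Derivation:
Scan adjacency: H appears as child of B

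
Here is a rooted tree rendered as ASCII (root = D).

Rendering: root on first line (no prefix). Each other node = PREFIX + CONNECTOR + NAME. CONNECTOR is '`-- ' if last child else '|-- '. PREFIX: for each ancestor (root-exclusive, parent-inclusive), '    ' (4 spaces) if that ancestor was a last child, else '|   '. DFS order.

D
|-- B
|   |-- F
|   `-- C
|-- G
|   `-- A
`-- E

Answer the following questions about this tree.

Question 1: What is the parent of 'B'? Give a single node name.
Scan adjacency: B appears as child of D

Answer: D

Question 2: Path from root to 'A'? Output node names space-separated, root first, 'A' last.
Answer: D G A

Derivation:
Walk down from root: D -> G -> A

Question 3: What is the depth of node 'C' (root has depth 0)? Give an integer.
Answer: 2

Derivation:
Path from root to C: D -> B -> C
Depth = number of edges = 2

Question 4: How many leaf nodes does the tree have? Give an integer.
Leaves (nodes with no children): A, C, E, F

Answer: 4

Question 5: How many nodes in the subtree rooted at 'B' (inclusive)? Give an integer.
Answer: 3

Derivation:
Subtree rooted at B contains: B, C, F
Count = 3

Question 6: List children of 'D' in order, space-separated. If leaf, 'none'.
Node D's children (from adjacency): B, G, E

Answer: B G E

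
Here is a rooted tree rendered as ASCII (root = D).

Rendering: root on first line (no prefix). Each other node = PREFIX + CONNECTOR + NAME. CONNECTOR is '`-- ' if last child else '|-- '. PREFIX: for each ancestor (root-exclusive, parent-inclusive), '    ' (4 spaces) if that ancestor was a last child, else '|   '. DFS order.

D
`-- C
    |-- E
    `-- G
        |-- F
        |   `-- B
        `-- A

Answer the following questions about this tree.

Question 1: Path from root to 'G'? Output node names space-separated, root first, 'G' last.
Answer: D C G

Derivation:
Walk down from root: D -> C -> G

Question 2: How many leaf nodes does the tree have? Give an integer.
Leaves (nodes with no children): A, B, E

Answer: 3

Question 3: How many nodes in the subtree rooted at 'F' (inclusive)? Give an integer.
Subtree rooted at F contains: B, F
Count = 2

Answer: 2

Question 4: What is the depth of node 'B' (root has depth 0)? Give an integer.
Path from root to B: D -> C -> G -> F -> B
Depth = number of edges = 4

Answer: 4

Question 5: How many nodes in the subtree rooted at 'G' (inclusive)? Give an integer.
Answer: 4

Derivation:
Subtree rooted at G contains: A, B, F, G
Count = 4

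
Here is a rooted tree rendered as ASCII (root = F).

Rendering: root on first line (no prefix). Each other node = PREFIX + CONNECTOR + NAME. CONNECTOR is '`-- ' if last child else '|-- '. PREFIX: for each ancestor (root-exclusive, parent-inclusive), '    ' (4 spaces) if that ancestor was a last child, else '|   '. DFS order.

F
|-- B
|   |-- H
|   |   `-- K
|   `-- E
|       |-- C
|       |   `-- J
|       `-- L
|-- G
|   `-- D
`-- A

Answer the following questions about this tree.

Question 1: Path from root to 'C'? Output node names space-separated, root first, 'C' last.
Answer: F B E C

Derivation:
Walk down from root: F -> B -> E -> C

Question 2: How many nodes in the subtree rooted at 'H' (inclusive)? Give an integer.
Subtree rooted at H contains: H, K
Count = 2

Answer: 2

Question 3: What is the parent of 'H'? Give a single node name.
Answer: B

Derivation:
Scan adjacency: H appears as child of B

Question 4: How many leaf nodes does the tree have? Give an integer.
Answer: 5

Derivation:
Leaves (nodes with no children): A, D, J, K, L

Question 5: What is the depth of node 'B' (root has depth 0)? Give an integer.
Path from root to B: F -> B
Depth = number of edges = 1

Answer: 1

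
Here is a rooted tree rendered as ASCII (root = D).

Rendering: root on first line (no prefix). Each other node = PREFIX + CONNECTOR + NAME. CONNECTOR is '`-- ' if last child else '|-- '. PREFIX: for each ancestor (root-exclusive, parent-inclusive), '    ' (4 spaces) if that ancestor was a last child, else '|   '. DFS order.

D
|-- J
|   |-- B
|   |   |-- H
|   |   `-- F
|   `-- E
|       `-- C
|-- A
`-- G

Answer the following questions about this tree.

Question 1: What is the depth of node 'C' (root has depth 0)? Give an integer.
Answer: 3

Derivation:
Path from root to C: D -> J -> E -> C
Depth = number of edges = 3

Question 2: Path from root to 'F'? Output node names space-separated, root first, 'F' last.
Answer: D J B F

Derivation:
Walk down from root: D -> J -> B -> F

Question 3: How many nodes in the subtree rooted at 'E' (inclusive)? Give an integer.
Subtree rooted at E contains: C, E
Count = 2

Answer: 2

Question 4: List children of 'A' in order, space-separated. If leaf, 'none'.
Answer: none

Derivation:
Node A's children (from adjacency): (leaf)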